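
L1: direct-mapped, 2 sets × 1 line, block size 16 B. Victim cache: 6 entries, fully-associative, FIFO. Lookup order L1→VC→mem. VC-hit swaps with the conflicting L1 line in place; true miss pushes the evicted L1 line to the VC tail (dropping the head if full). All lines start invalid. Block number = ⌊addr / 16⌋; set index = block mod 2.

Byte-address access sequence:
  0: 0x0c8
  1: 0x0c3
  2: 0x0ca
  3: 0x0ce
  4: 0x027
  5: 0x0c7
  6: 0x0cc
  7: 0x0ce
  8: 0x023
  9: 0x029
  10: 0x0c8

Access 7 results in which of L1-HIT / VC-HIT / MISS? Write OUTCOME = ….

  [0] addr=0xc8 blk=12 s=0: MISS | VC []
  [1] addr=0xc3 blk=12 s=0: L1-HIT | VC []
  [2] addr=0xca blk=12 s=0: L1-HIT | VC []
  [3] addr=0xce blk=12 s=0: L1-HIT | VC []
  [4] addr=0x27 blk=2 s=0: MISS | VC [12]
  [5] addr=0xc7 blk=12 s=0: VC-HIT | VC [2]
  [6] addr=0xcc blk=12 s=0: L1-HIT | VC [2]
  [7] addr=0xce blk=12 s=0: L1-HIT | VC [2]
  [8] addr=0x23 blk=2 s=0: VC-HIT | VC [12]
  [9] addr=0x29 blk=2 s=0: L1-HIT | VC [12]
  [10] addr=0xc8 blk=12 s=0: VC-HIT | VC [2]

OUTCOME = L1-HIT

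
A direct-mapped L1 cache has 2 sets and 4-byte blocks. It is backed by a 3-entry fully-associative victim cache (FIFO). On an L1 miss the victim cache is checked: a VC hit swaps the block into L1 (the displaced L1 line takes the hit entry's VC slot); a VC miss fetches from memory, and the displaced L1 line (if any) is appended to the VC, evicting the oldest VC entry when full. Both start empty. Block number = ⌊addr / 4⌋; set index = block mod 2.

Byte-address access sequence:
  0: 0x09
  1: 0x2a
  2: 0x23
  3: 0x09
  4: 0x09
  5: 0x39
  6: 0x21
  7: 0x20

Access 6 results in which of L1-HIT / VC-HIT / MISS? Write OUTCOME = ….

OUTCOME = VC-HIT

#0 0x9→b2/s0 MISS; vc=[]
#1 0x2a→b10/s0 MISS; vc=[2]
#2 0x23→b8/s0 MISS; vc=[2,10]
#3 0x9→b2/s0 VC-HIT; vc=[8,10]
#4 0x9→b2/s0 L1-HIT; vc=[8,10]
#5 0x39→b14/s0 MISS; vc=[8,10,2]
#6 0x21→b8/s0 VC-HIT; vc=[14,10,2]
#7 0x20→b8/s0 L1-HIT; vc=[14,10,2]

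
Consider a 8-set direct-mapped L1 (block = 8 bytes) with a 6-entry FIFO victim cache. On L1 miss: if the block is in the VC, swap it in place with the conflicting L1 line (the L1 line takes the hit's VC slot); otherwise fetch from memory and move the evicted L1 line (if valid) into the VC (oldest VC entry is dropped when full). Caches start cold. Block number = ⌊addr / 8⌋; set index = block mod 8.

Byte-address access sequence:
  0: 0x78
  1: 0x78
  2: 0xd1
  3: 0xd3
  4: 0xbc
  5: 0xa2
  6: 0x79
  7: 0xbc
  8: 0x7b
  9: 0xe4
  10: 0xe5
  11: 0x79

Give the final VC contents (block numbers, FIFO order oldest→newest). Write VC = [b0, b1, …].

#0 0x78→b15/s7 MISS; vc=[]
#1 0x78→b15/s7 L1-HIT; vc=[]
#2 0xd1→b26/s2 MISS; vc=[]
#3 0xd3→b26/s2 L1-HIT; vc=[]
#4 0xbc→b23/s7 MISS; vc=[15]
#5 0xa2→b20/s4 MISS; vc=[15]
#6 0x79→b15/s7 VC-HIT; vc=[23]
#7 0xbc→b23/s7 VC-HIT; vc=[15]
#8 0x7b→b15/s7 VC-HIT; vc=[23]
#9 0xe4→b28/s4 MISS; vc=[23,20]
#10 0xe5→b28/s4 L1-HIT; vc=[23,20]
#11 0x79→b15/s7 L1-HIT; vc=[23,20]

VC = [23, 20]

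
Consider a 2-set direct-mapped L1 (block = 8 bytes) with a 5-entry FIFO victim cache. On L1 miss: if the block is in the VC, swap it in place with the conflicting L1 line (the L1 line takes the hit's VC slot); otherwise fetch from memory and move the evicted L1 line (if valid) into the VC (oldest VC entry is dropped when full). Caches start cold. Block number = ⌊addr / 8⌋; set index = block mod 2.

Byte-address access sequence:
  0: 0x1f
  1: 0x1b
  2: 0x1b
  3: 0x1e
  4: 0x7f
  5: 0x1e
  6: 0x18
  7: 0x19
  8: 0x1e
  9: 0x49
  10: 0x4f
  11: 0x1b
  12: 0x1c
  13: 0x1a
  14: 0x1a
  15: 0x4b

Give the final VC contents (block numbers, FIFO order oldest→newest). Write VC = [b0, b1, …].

VC = [15, 3]

0: 0x1f (blk 3, set 1) → MISS  vc=[]
1: 0x1b (blk 3, set 1) → L1-HIT  vc=[]
2: 0x1b (blk 3, set 1) → L1-HIT  vc=[]
3: 0x1e (blk 3, set 1) → L1-HIT  vc=[]
4: 0x7f (blk 15, set 1) → MISS  vc=[3]
5: 0x1e (blk 3, set 1) → VC-HIT  vc=[15]
6: 0x18 (blk 3, set 1) → L1-HIT  vc=[15]
7: 0x19 (blk 3, set 1) → L1-HIT  vc=[15]
8: 0x1e (blk 3, set 1) → L1-HIT  vc=[15]
9: 0x49 (blk 9, set 1) → MISS  vc=[15, 3]
10: 0x4f (blk 9, set 1) → L1-HIT  vc=[15, 3]
11: 0x1b (blk 3, set 1) → VC-HIT  vc=[15, 9]
12: 0x1c (blk 3, set 1) → L1-HIT  vc=[15, 9]
13: 0x1a (blk 3, set 1) → L1-HIT  vc=[15, 9]
14: 0x1a (blk 3, set 1) → L1-HIT  vc=[15, 9]
15: 0x4b (blk 9, set 1) → VC-HIT  vc=[15, 3]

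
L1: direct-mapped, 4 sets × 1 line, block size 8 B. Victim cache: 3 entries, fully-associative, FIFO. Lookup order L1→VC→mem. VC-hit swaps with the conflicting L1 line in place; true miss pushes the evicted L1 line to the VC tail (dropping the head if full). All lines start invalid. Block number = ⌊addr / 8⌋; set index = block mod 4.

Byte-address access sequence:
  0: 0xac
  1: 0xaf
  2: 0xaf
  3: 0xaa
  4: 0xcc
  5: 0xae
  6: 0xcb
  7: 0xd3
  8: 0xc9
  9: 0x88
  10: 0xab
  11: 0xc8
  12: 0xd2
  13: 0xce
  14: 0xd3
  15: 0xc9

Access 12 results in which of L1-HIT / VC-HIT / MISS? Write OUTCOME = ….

#0 0xac→b21/s1 MISS; vc=[]
#1 0xaf→b21/s1 L1-HIT; vc=[]
#2 0xaf→b21/s1 L1-HIT; vc=[]
#3 0xaa→b21/s1 L1-HIT; vc=[]
#4 0xcc→b25/s1 MISS; vc=[21]
#5 0xae→b21/s1 VC-HIT; vc=[25]
#6 0xcb→b25/s1 VC-HIT; vc=[21]
#7 0xd3→b26/s2 MISS; vc=[21]
#8 0xc9→b25/s1 L1-HIT; vc=[21]
#9 0x88→b17/s1 MISS; vc=[21,25]
#10 0xab→b21/s1 VC-HIT; vc=[17,25]
#11 0xc8→b25/s1 VC-HIT; vc=[17,21]
#12 0xd2→b26/s2 L1-HIT; vc=[17,21]
#13 0xce→b25/s1 L1-HIT; vc=[17,21]
#14 0xd3→b26/s2 L1-HIT; vc=[17,21]
#15 0xc9→b25/s1 L1-HIT; vc=[17,21]

OUTCOME = L1-HIT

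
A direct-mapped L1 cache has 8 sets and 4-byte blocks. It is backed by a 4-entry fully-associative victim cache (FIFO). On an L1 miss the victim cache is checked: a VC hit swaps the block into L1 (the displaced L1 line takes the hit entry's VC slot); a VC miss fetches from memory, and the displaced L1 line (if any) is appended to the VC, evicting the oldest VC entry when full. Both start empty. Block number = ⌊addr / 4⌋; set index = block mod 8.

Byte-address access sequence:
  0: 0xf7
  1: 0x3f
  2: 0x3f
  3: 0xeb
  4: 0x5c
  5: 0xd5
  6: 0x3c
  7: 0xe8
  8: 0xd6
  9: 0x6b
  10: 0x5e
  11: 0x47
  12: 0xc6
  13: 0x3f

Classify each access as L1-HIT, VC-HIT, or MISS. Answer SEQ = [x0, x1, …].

  [0] addr=0xf7 blk=61 s=5: MISS | VC []
  [1] addr=0x3f blk=15 s=7: MISS | VC []
  [2] addr=0x3f blk=15 s=7: L1-HIT | VC []
  [3] addr=0xeb blk=58 s=2: MISS | VC []
  [4] addr=0x5c blk=23 s=7: MISS | VC [15]
  [5] addr=0xd5 blk=53 s=5: MISS | VC [15, 61]
  [6] addr=0x3c blk=15 s=7: VC-HIT | VC [23, 61]
  [7] addr=0xe8 blk=58 s=2: L1-HIT | VC [23, 61]
  [8] addr=0xd6 blk=53 s=5: L1-HIT | VC [23, 61]
  [9] addr=0x6b blk=26 s=2: MISS | VC [23, 61, 58]
  [10] addr=0x5e blk=23 s=7: VC-HIT | VC [15, 61, 58]
  [11] addr=0x47 blk=17 s=1: MISS | VC [15, 61, 58]
  [12] addr=0xc6 blk=49 s=1: MISS | VC [15, 61, 58, 17]
  [13] addr=0x3f blk=15 s=7: VC-HIT | VC [23, 61, 58, 17]

SEQ = [MISS, MISS, L1-HIT, MISS, MISS, MISS, VC-HIT, L1-HIT, L1-HIT, MISS, VC-HIT, MISS, MISS, VC-HIT]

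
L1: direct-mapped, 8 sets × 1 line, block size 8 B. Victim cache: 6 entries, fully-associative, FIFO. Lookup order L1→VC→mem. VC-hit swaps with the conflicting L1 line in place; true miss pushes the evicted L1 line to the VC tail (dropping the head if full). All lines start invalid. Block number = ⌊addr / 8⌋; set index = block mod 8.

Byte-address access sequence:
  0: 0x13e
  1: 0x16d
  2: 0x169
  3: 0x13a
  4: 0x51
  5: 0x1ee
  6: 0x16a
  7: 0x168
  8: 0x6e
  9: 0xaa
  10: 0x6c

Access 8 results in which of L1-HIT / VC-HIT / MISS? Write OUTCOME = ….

  [0] addr=0x13e blk=39 s=7: MISS | VC []
  [1] addr=0x16d blk=45 s=5: MISS | VC []
  [2] addr=0x169 blk=45 s=5: L1-HIT | VC []
  [3] addr=0x13a blk=39 s=7: L1-HIT | VC []
  [4] addr=0x51 blk=10 s=2: MISS | VC []
  [5] addr=0x1ee blk=61 s=5: MISS | VC [45]
  [6] addr=0x16a blk=45 s=5: VC-HIT | VC [61]
  [7] addr=0x168 blk=45 s=5: L1-HIT | VC [61]
  [8] addr=0x6e blk=13 s=5: MISS | VC [61, 45]
  [9] addr=0xaa blk=21 s=5: MISS | VC [61, 45, 13]
  [10] addr=0x6c blk=13 s=5: VC-HIT | VC [61, 45, 21]

OUTCOME = MISS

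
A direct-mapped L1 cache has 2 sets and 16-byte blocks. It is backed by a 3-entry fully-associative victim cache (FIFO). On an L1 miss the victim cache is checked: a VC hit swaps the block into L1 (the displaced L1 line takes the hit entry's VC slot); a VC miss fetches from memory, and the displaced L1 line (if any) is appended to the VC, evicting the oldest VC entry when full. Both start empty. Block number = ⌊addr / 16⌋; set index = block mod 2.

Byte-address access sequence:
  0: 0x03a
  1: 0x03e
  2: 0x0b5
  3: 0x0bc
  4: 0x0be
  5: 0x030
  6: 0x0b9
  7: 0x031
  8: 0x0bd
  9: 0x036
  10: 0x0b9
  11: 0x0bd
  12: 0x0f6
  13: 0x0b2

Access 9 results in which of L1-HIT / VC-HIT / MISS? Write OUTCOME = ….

  [0] addr=0x3a blk=3 s=1: MISS | VC []
  [1] addr=0x3e blk=3 s=1: L1-HIT | VC []
  [2] addr=0xb5 blk=11 s=1: MISS | VC [3]
  [3] addr=0xbc blk=11 s=1: L1-HIT | VC [3]
  [4] addr=0xbe blk=11 s=1: L1-HIT | VC [3]
  [5] addr=0x30 blk=3 s=1: VC-HIT | VC [11]
  [6] addr=0xb9 blk=11 s=1: VC-HIT | VC [3]
  [7] addr=0x31 blk=3 s=1: VC-HIT | VC [11]
  [8] addr=0xbd blk=11 s=1: VC-HIT | VC [3]
  [9] addr=0x36 blk=3 s=1: VC-HIT | VC [11]
  [10] addr=0xb9 blk=11 s=1: VC-HIT | VC [3]
  [11] addr=0xbd blk=11 s=1: L1-HIT | VC [3]
  [12] addr=0xf6 blk=15 s=1: MISS | VC [3, 11]
  [13] addr=0xb2 blk=11 s=1: VC-HIT | VC [3, 15]

OUTCOME = VC-HIT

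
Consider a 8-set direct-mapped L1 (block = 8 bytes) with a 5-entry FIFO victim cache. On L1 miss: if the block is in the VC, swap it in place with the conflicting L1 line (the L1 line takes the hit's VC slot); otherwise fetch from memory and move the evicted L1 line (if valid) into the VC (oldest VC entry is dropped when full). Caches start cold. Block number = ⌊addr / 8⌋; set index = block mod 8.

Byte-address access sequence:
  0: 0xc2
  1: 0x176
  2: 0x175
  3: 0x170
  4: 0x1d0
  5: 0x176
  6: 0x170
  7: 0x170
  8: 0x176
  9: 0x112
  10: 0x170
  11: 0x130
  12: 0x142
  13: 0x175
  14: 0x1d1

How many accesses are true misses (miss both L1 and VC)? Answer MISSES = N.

MISSES = 6

#0 0xc2→b24/s0 MISS; vc=[]
#1 0x176→b46/s6 MISS; vc=[]
#2 0x175→b46/s6 L1-HIT; vc=[]
#3 0x170→b46/s6 L1-HIT; vc=[]
#4 0x1d0→b58/s2 MISS; vc=[]
#5 0x176→b46/s6 L1-HIT; vc=[]
#6 0x170→b46/s6 L1-HIT; vc=[]
#7 0x170→b46/s6 L1-HIT; vc=[]
#8 0x176→b46/s6 L1-HIT; vc=[]
#9 0x112→b34/s2 MISS; vc=[58]
#10 0x170→b46/s6 L1-HIT; vc=[58]
#11 0x130→b38/s6 MISS; vc=[58,46]
#12 0x142→b40/s0 MISS; vc=[58,46,24]
#13 0x175→b46/s6 VC-HIT; vc=[58,38,24]
#14 0x1d1→b58/s2 VC-HIT; vc=[34,38,24]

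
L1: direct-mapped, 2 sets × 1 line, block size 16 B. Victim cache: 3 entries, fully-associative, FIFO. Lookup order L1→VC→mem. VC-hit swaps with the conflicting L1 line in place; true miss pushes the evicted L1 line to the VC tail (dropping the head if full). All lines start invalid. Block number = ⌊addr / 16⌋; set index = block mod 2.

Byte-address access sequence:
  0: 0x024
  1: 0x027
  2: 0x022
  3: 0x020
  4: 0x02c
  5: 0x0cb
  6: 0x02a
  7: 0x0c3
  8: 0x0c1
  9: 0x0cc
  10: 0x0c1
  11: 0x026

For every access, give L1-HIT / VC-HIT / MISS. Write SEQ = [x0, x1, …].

SEQ = [MISS, L1-HIT, L1-HIT, L1-HIT, L1-HIT, MISS, VC-HIT, VC-HIT, L1-HIT, L1-HIT, L1-HIT, VC-HIT]

  [0] addr=0x24 blk=2 s=0: MISS | VC []
  [1] addr=0x27 blk=2 s=0: L1-HIT | VC []
  [2] addr=0x22 blk=2 s=0: L1-HIT | VC []
  [3] addr=0x20 blk=2 s=0: L1-HIT | VC []
  [4] addr=0x2c blk=2 s=0: L1-HIT | VC []
  [5] addr=0xcb blk=12 s=0: MISS | VC [2]
  [6] addr=0x2a blk=2 s=0: VC-HIT | VC [12]
  [7] addr=0xc3 blk=12 s=0: VC-HIT | VC [2]
  [8] addr=0xc1 blk=12 s=0: L1-HIT | VC [2]
  [9] addr=0xcc blk=12 s=0: L1-HIT | VC [2]
  [10] addr=0xc1 blk=12 s=0: L1-HIT | VC [2]
  [11] addr=0x26 blk=2 s=0: VC-HIT | VC [12]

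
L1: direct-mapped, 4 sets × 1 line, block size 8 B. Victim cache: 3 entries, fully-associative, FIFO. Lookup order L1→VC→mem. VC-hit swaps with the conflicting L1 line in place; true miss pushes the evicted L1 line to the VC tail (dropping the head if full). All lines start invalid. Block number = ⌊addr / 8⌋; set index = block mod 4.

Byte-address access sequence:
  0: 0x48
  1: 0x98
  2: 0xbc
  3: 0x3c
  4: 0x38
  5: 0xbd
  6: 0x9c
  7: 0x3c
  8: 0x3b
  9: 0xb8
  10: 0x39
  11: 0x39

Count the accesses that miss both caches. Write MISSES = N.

0: 0x48 (blk 9, set 1) → MISS  vc=[]
1: 0x98 (blk 19, set 3) → MISS  vc=[]
2: 0xbc (blk 23, set 3) → MISS  vc=[19]
3: 0x3c (blk 7, set 3) → MISS  vc=[19, 23]
4: 0x38 (blk 7, set 3) → L1-HIT  vc=[19, 23]
5: 0xbd (blk 23, set 3) → VC-HIT  vc=[19, 7]
6: 0x9c (blk 19, set 3) → VC-HIT  vc=[23, 7]
7: 0x3c (blk 7, set 3) → VC-HIT  vc=[23, 19]
8: 0x3b (blk 7, set 3) → L1-HIT  vc=[23, 19]
9: 0xb8 (blk 23, set 3) → VC-HIT  vc=[7, 19]
10: 0x39 (blk 7, set 3) → VC-HIT  vc=[23, 19]
11: 0x39 (blk 7, set 3) → L1-HIT  vc=[23, 19]

MISSES = 4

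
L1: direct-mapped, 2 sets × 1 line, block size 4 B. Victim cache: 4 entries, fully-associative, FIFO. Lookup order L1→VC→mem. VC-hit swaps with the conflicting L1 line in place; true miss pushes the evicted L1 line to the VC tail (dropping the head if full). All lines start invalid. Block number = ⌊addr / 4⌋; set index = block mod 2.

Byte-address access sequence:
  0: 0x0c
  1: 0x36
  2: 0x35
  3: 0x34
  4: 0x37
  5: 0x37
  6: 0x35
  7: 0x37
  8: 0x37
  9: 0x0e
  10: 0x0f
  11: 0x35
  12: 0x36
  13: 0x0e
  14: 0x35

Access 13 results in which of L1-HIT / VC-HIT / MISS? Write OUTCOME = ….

OUTCOME = VC-HIT

0: 0xc (blk 3, set 1) → MISS  vc=[]
1: 0x36 (blk 13, set 1) → MISS  vc=[3]
2: 0x35 (blk 13, set 1) → L1-HIT  vc=[3]
3: 0x34 (blk 13, set 1) → L1-HIT  vc=[3]
4: 0x37 (blk 13, set 1) → L1-HIT  vc=[3]
5: 0x37 (blk 13, set 1) → L1-HIT  vc=[3]
6: 0x35 (blk 13, set 1) → L1-HIT  vc=[3]
7: 0x37 (blk 13, set 1) → L1-HIT  vc=[3]
8: 0x37 (blk 13, set 1) → L1-HIT  vc=[3]
9: 0xe (blk 3, set 1) → VC-HIT  vc=[13]
10: 0xf (blk 3, set 1) → L1-HIT  vc=[13]
11: 0x35 (blk 13, set 1) → VC-HIT  vc=[3]
12: 0x36 (blk 13, set 1) → L1-HIT  vc=[3]
13: 0xe (blk 3, set 1) → VC-HIT  vc=[13]
14: 0x35 (blk 13, set 1) → VC-HIT  vc=[3]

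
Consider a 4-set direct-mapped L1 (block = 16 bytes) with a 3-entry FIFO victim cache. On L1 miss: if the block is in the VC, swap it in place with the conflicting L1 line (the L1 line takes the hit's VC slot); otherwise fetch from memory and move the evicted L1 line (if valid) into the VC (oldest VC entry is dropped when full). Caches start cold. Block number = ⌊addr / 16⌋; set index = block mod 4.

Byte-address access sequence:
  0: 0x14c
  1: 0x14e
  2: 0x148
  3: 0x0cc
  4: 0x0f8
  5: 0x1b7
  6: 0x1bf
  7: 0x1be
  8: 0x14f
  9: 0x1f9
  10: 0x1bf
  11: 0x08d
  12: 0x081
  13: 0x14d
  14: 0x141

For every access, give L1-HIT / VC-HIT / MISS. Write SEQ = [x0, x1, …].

#0 0x14c→b20/s0 MISS; vc=[]
#1 0x14e→b20/s0 L1-HIT; vc=[]
#2 0x148→b20/s0 L1-HIT; vc=[]
#3 0xcc→b12/s0 MISS; vc=[20]
#4 0xf8→b15/s3 MISS; vc=[20]
#5 0x1b7→b27/s3 MISS; vc=[20,15]
#6 0x1bf→b27/s3 L1-HIT; vc=[20,15]
#7 0x1be→b27/s3 L1-HIT; vc=[20,15]
#8 0x14f→b20/s0 VC-HIT; vc=[12,15]
#9 0x1f9→b31/s3 MISS; vc=[12,15,27]
#10 0x1bf→b27/s3 VC-HIT; vc=[12,15,31]
#11 0x8d→b8/s0 MISS; vc=[15,31,20]
#12 0x81→b8/s0 L1-HIT; vc=[15,31,20]
#13 0x14d→b20/s0 VC-HIT; vc=[15,31,8]
#14 0x141→b20/s0 L1-HIT; vc=[15,31,8]

SEQ = [MISS, L1-HIT, L1-HIT, MISS, MISS, MISS, L1-HIT, L1-HIT, VC-HIT, MISS, VC-HIT, MISS, L1-HIT, VC-HIT, L1-HIT]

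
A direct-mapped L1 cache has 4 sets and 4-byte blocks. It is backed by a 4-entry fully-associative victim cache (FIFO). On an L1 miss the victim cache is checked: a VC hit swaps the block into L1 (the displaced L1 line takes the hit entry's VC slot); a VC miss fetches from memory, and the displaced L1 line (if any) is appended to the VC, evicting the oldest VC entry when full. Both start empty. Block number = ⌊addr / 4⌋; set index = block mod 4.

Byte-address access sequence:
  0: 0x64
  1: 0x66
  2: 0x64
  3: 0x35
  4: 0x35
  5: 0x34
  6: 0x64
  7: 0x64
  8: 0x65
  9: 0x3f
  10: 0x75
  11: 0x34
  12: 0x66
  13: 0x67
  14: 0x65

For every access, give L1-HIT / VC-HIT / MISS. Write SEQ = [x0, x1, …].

#0 0x64→b25/s1 MISS; vc=[]
#1 0x66→b25/s1 L1-HIT; vc=[]
#2 0x64→b25/s1 L1-HIT; vc=[]
#3 0x35→b13/s1 MISS; vc=[25]
#4 0x35→b13/s1 L1-HIT; vc=[25]
#5 0x34→b13/s1 L1-HIT; vc=[25]
#6 0x64→b25/s1 VC-HIT; vc=[13]
#7 0x64→b25/s1 L1-HIT; vc=[13]
#8 0x65→b25/s1 L1-HIT; vc=[13]
#9 0x3f→b15/s3 MISS; vc=[13]
#10 0x75→b29/s1 MISS; vc=[13,25]
#11 0x34→b13/s1 VC-HIT; vc=[29,25]
#12 0x66→b25/s1 VC-HIT; vc=[29,13]
#13 0x67→b25/s1 L1-HIT; vc=[29,13]
#14 0x65→b25/s1 L1-HIT; vc=[29,13]

SEQ = [MISS, L1-HIT, L1-HIT, MISS, L1-HIT, L1-HIT, VC-HIT, L1-HIT, L1-HIT, MISS, MISS, VC-HIT, VC-HIT, L1-HIT, L1-HIT]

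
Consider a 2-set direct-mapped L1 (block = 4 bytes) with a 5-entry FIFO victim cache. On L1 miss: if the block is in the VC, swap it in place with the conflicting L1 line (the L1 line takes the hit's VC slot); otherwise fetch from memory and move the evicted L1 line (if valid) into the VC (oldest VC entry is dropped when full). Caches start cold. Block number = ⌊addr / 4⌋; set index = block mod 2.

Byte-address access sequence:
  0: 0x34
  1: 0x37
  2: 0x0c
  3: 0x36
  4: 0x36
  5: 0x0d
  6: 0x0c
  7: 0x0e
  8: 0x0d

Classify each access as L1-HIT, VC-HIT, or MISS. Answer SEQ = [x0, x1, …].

  [0] addr=0x34 blk=13 s=1: MISS | VC []
  [1] addr=0x37 blk=13 s=1: L1-HIT | VC []
  [2] addr=0xc blk=3 s=1: MISS | VC [13]
  [3] addr=0x36 blk=13 s=1: VC-HIT | VC [3]
  [4] addr=0x36 blk=13 s=1: L1-HIT | VC [3]
  [5] addr=0xd blk=3 s=1: VC-HIT | VC [13]
  [6] addr=0xc blk=3 s=1: L1-HIT | VC [13]
  [7] addr=0xe blk=3 s=1: L1-HIT | VC [13]
  [8] addr=0xd blk=3 s=1: L1-HIT | VC [13]

SEQ = [MISS, L1-HIT, MISS, VC-HIT, L1-HIT, VC-HIT, L1-HIT, L1-HIT, L1-HIT]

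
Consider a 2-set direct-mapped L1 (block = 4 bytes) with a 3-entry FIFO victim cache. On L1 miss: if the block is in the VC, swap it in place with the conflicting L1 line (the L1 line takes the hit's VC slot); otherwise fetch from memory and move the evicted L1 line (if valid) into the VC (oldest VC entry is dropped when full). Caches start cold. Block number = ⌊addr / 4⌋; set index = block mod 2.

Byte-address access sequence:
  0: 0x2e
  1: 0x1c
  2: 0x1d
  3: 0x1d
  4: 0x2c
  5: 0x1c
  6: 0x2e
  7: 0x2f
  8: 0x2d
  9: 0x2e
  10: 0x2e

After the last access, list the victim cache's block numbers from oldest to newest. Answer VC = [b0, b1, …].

VC = [7]

0: 0x2e (blk 11, set 1) → MISS  vc=[]
1: 0x1c (blk 7, set 1) → MISS  vc=[11]
2: 0x1d (blk 7, set 1) → L1-HIT  vc=[11]
3: 0x1d (blk 7, set 1) → L1-HIT  vc=[11]
4: 0x2c (blk 11, set 1) → VC-HIT  vc=[7]
5: 0x1c (blk 7, set 1) → VC-HIT  vc=[11]
6: 0x2e (blk 11, set 1) → VC-HIT  vc=[7]
7: 0x2f (blk 11, set 1) → L1-HIT  vc=[7]
8: 0x2d (blk 11, set 1) → L1-HIT  vc=[7]
9: 0x2e (blk 11, set 1) → L1-HIT  vc=[7]
10: 0x2e (blk 11, set 1) → L1-HIT  vc=[7]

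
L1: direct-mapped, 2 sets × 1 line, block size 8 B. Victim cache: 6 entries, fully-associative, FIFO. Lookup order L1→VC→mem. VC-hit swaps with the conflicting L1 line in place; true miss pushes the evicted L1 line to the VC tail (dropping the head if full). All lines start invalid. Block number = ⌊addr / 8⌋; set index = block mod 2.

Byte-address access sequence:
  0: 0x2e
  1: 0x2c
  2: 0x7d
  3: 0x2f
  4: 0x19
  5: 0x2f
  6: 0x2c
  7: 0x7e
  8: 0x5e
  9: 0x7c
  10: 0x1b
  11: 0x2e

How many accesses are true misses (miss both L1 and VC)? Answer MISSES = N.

MISSES = 4

  [0] addr=0x2e blk=5 s=1: MISS | VC []
  [1] addr=0x2c blk=5 s=1: L1-HIT | VC []
  [2] addr=0x7d blk=15 s=1: MISS | VC [5]
  [3] addr=0x2f blk=5 s=1: VC-HIT | VC [15]
  [4] addr=0x19 blk=3 s=1: MISS | VC [15, 5]
  [5] addr=0x2f blk=5 s=1: VC-HIT | VC [15, 3]
  [6] addr=0x2c blk=5 s=1: L1-HIT | VC [15, 3]
  [7] addr=0x7e blk=15 s=1: VC-HIT | VC [5, 3]
  [8] addr=0x5e blk=11 s=1: MISS | VC [5, 3, 15]
  [9] addr=0x7c blk=15 s=1: VC-HIT | VC [5, 3, 11]
  [10] addr=0x1b blk=3 s=1: VC-HIT | VC [5, 15, 11]
  [11] addr=0x2e blk=5 s=1: VC-HIT | VC [3, 15, 11]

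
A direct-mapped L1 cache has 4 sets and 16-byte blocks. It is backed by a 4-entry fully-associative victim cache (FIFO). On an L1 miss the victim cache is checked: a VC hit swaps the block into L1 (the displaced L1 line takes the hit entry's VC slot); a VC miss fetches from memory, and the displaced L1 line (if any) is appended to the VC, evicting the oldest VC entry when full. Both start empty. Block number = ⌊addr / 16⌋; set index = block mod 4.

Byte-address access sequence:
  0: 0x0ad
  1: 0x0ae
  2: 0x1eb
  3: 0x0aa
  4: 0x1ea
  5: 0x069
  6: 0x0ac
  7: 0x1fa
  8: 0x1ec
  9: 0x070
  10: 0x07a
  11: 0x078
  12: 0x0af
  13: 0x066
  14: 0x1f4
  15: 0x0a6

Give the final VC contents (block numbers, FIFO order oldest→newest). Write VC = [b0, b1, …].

VC = [6, 30, 7]

0: 0xad (blk 10, set 2) → MISS  vc=[]
1: 0xae (blk 10, set 2) → L1-HIT  vc=[]
2: 0x1eb (blk 30, set 2) → MISS  vc=[10]
3: 0xaa (blk 10, set 2) → VC-HIT  vc=[30]
4: 0x1ea (blk 30, set 2) → VC-HIT  vc=[10]
5: 0x69 (blk 6, set 2) → MISS  vc=[10, 30]
6: 0xac (blk 10, set 2) → VC-HIT  vc=[6, 30]
7: 0x1fa (blk 31, set 3) → MISS  vc=[6, 30]
8: 0x1ec (blk 30, set 2) → VC-HIT  vc=[6, 10]
9: 0x70 (blk 7, set 3) → MISS  vc=[6, 10, 31]
10: 0x7a (blk 7, set 3) → L1-HIT  vc=[6, 10, 31]
11: 0x78 (blk 7, set 3) → L1-HIT  vc=[6, 10, 31]
12: 0xaf (blk 10, set 2) → VC-HIT  vc=[6, 30, 31]
13: 0x66 (blk 6, set 2) → VC-HIT  vc=[10, 30, 31]
14: 0x1f4 (blk 31, set 3) → VC-HIT  vc=[10, 30, 7]
15: 0xa6 (blk 10, set 2) → VC-HIT  vc=[6, 30, 7]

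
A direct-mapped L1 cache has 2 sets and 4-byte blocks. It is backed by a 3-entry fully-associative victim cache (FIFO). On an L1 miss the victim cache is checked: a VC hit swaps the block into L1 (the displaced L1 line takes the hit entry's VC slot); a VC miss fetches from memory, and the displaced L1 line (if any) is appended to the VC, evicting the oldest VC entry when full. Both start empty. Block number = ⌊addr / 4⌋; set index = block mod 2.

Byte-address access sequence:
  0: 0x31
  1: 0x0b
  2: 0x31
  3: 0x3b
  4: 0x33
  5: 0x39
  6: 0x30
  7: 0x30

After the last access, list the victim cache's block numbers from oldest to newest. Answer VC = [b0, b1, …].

VC = [2, 14]

#0 0x31→b12/s0 MISS; vc=[]
#1 0xb→b2/s0 MISS; vc=[12]
#2 0x31→b12/s0 VC-HIT; vc=[2]
#3 0x3b→b14/s0 MISS; vc=[2,12]
#4 0x33→b12/s0 VC-HIT; vc=[2,14]
#5 0x39→b14/s0 VC-HIT; vc=[2,12]
#6 0x30→b12/s0 VC-HIT; vc=[2,14]
#7 0x30→b12/s0 L1-HIT; vc=[2,14]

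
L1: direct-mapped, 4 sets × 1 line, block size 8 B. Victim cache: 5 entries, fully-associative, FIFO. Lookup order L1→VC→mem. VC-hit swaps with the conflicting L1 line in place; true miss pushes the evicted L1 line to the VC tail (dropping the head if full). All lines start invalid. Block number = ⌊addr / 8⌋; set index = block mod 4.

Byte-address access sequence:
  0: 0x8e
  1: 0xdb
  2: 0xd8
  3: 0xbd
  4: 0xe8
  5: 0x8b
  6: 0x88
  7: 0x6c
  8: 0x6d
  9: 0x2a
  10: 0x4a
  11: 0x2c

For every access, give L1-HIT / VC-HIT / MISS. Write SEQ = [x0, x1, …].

#0 0x8e→b17/s1 MISS; vc=[]
#1 0xdb→b27/s3 MISS; vc=[]
#2 0xd8→b27/s3 L1-HIT; vc=[]
#3 0xbd→b23/s3 MISS; vc=[27]
#4 0xe8→b29/s1 MISS; vc=[27,17]
#5 0x8b→b17/s1 VC-HIT; vc=[27,29]
#6 0x88→b17/s1 L1-HIT; vc=[27,29]
#7 0x6c→b13/s1 MISS; vc=[27,29,17]
#8 0x6d→b13/s1 L1-HIT; vc=[27,29,17]
#9 0x2a→b5/s1 MISS; vc=[27,29,17,13]
#10 0x4a→b9/s1 MISS; vc=[27,29,17,13,5]
#11 0x2c→b5/s1 VC-HIT; vc=[27,29,17,13,9]

SEQ = [MISS, MISS, L1-HIT, MISS, MISS, VC-HIT, L1-HIT, MISS, L1-HIT, MISS, MISS, VC-HIT]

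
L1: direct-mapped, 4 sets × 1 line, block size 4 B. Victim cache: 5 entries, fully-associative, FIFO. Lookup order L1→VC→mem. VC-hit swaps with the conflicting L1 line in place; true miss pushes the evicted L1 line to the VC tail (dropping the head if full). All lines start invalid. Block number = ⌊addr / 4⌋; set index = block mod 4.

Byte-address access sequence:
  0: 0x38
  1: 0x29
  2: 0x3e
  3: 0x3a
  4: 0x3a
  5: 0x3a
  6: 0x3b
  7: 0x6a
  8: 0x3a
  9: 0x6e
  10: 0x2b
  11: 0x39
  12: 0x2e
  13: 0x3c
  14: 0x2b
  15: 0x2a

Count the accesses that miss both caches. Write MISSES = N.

MISSES = 6

  [0] addr=0x38 blk=14 s=2: MISS | VC []
  [1] addr=0x29 blk=10 s=2: MISS | VC [14]
  [2] addr=0x3e blk=15 s=3: MISS | VC [14]
  [3] addr=0x3a blk=14 s=2: VC-HIT | VC [10]
  [4] addr=0x3a blk=14 s=2: L1-HIT | VC [10]
  [5] addr=0x3a blk=14 s=2: L1-HIT | VC [10]
  [6] addr=0x3b blk=14 s=2: L1-HIT | VC [10]
  [7] addr=0x6a blk=26 s=2: MISS | VC [10, 14]
  [8] addr=0x3a blk=14 s=2: VC-HIT | VC [10, 26]
  [9] addr=0x6e blk=27 s=3: MISS | VC [10, 26, 15]
  [10] addr=0x2b blk=10 s=2: VC-HIT | VC [14, 26, 15]
  [11] addr=0x39 blk=14 s=2: VC-HIT | VC [10, 26, 15]
  [12] addr=0x2e blk=11 s=3: MISS | VC [10, 26, 15, 27]
  [13] addr=0x3c blk=15 s=3: VC-HIT | VC [10, 26, 11, 27]
  [14] addr=0x2b blk=10 s=2: VC-HIT | VC [14, 26, 11, 27]
  [15] addr=0x2a blk=10 s=2: L1-HIT | VC [14, 26, 11, 27]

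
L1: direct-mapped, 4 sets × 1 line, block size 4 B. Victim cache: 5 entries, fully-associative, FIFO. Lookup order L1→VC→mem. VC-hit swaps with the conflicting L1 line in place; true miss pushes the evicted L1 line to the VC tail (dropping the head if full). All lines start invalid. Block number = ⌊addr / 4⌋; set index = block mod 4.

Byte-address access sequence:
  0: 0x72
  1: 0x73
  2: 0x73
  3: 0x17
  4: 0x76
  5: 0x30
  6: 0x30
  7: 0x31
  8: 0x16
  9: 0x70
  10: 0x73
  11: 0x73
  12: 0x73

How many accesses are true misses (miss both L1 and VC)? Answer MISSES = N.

  [0] addr=0x72 blk=28 s=0: MISS | VC []
  [1] addr=0x73 blk=28 s=0: L1-HIT | VC []
  [2] addr=0x73 blk=28 s=0: L1-HIT | VC []
  [3] addr=0x17 blk=5 s=1: MISS | VC []
  [4] addr=0x76 blk=29 s=1: MISS | VC [5]
  [5] addr=0x30 blk=12 s=0: MISS | VC [5, 28]
  [6] addr=0x30 blk=12 s=0: L1-HIT | VC [5, 28]
  [7] addr=0x31 blk=12 s=0: L1-HIT | VC [5, 28]
  [8] addr=0x16 blk=5 s=1: VC-HIT | VC [29, 28]
  [9] addr=0x70 blk=28 s=0: VC-HIT | VC [29, 12]
  [10] addr=0x73 blk=28 s=0: L1-HIT | VC [29, 12]
  [11] addr=0x73 blk=28 s=0: L1-HIT | VC [29, 12]
  [12] addr=0x73 blk=28 s=0: L1-HIT | VC [29, 12]

MISSES = 4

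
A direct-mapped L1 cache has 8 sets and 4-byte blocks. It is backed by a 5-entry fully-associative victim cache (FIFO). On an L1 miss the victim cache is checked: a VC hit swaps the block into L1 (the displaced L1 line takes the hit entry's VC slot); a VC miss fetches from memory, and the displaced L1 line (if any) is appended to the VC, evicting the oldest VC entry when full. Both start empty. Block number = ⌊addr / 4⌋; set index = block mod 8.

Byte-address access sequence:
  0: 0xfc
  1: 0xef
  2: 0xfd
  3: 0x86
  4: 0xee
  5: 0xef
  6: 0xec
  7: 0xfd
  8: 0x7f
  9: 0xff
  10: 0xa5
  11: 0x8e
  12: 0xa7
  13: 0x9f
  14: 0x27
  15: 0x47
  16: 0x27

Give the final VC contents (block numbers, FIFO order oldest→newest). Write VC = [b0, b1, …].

VC = [33, 59, 63, 41, 17]

0: 0xfc (blk 63, set 7) → MISS  vc=[]
1: 0xef (blk 59, set 3) → MISS  vc=[]
2: 0xfd (blk 63, set 7) → L1-HIT  vc=[]
3: 0x86 (blk 33, set 1) → MISS  vc=[]
4: 0xee (blk 59, set 3) → L1-HIT  vc=[]
5: 0xef (blk 59, set 3) → L1-HIT  vc=[]
6: 0xec (blk 59, set 3) → L1-HIT  vc=[]
7: 0xfd (blk 63, set 7) → L1-HIT  vc=[]
8: 0x7f (blk 31, set 7) → MISS  vc=[63]
9: 0xff (blk 63, set 7) → VC-HIT  vc=[31]
10: 0xa5 (blk 41, set 1) → MISS  vc=[31, 33]
11: 0x8e (blk 35, set 3) → MISS  vc=[31, 33, 59]
12: 0xa7 (blk 41, set 1) → L1-HIT  vc=[31, 33, 59]
13: 0x9f (blk 39, set 7) → MISS  vc=[31, 33, 59, 63]
14: 0x27 (blk 9, set 1) → MISS  vc=[31, 33, 59, 63, 41]
15: 0x47 (blk 17, set 1) → MISS  vc=[33, 59, 63, 41, 9]
16: 0x27 (blk 9, set 1) → VC-HIT  vc=[33, 59, 63, 41, 17]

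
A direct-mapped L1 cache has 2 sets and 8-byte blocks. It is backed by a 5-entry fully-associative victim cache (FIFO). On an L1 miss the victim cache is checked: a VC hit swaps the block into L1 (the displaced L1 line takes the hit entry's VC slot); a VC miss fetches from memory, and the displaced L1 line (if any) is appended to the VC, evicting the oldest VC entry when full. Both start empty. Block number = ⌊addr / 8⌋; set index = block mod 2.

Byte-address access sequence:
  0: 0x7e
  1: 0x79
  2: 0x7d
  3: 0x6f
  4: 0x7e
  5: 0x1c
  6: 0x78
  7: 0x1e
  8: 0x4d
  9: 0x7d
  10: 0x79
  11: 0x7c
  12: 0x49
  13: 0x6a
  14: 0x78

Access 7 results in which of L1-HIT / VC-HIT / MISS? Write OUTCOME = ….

  [0] addr=0x7e blk=15 s=1: MISS | VC []
  [1] addr=0x79 blk=15 s=1: L1-HIT | VC []
  [2] addr=0x7d blk=15 s=1: L1-HIT | VC []
  [3] addr=0x6f blk=13 s=1: MISS | VC [15]
  [4] addr=0x7e blk=15 s=1: VC-HIT | VC [13]
  [5] addr=0x1c blk=3 s=1: MISS | VC [13, 15]
  [6] addr=0x78 blk=15 s=1: VC-HIT | VC [13, 3]
  [7] addr=0x1e blk=3 s=1: VC-HIT | VC [13, 15]
  [8] addr=0x4d blk=9 s=1: MISS | VC [13, 15, 3]
  [9] addr=0x7d blk=15 s=1: VC-HIT | VC [13, 9, 3]
  [10] addr=0x79 blk=15 s=1: L1-HIT | VC [13, 9, 3]
  [11] addr=0x7c blk=15 s=1: L1-HIT | VC [13, 9, 3]
  [12] addr=0x49 blk=9 s=1: VC-HIT | VC [13, 15, 3]
  [13] addr=0x6a blk=13 s=1: VC-HIT | VC [9, 15, 3]
  [14] addr=0x78 blk=15 s=1: VC-HIT | VC [9, 13, 3]

OUTCOME = VC-HIT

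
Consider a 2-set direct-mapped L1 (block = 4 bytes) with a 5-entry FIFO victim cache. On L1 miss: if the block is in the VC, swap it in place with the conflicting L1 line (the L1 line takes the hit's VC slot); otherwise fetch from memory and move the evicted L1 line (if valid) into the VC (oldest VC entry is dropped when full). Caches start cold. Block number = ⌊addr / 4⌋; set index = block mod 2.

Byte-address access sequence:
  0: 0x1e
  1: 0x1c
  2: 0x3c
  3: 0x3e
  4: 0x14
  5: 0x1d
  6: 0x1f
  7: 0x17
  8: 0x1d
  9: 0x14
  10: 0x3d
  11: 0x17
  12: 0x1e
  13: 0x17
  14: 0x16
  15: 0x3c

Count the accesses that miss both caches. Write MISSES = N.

0: 0x1e (blk 7, set 1) → MISS  vc=[]
1: 0x1c (blk 7, set 1) → L1-HIT  vc=[]
2: 0x3c (blk 15, set 1) → MISS  vc=[7]
3: 0x3e (blk 15, set 1) → L1-HIT  vc=[7]
4: 0x14 (blk 5, set 1) → MISS  vc=[7, 15]
5: 0x1d (blk 7, set 1) → VC-HIT  vc=[5, 15]
6: 0x1f (blk 7, set 1) → L1-HIT  vc=[5, 15]
7: 0x17 (blk 5, set 1) → VC-HIT  vc=[7, 15]
8: 0x1d (blk 7, set 1) → VC-HIT  vc=[5, 15]
9: 0x14 (blk 5, set 1) → VC-HIT  vc=[7, 15]
10: 0x3d (blk 15, set 1) → VC-HIT  vc=[7, 5]
11: 0x17 (blk 5, set 1) → VC-HIT  vc=[7, 15]
12: 0x1e (blk 7, set 1) → VC-HIT  vc=[5, 15]
13: 0x17 (blk 5, set 1) → VC-HIT  vc=[7, 15]
14: 0x16 (blk 5, set 1) → L1-HIT  vc=[7, 15]
15: 0x3c (blk 15, set 1) → VC-HIT  vc=[7, 5]

MISSES = 3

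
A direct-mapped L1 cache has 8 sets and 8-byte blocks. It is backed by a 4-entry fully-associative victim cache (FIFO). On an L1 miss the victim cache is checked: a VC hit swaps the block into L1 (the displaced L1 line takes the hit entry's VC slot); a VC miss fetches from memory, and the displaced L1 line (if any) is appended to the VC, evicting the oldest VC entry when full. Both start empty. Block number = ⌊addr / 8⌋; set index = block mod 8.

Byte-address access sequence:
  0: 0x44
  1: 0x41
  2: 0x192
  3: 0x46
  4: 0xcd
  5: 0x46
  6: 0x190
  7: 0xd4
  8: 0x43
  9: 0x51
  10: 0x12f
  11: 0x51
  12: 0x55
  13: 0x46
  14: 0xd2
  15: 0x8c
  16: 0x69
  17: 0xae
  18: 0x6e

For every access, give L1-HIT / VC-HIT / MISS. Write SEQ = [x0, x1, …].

SEQ = [MISS, L1-HIT, MISS, L1-HIT, MISS, L1-HIT, L1-HIT, MISS, L1-HIT, MISS, MISS, L1-HIT, L1-HIT, L1-HIT, VC-HIT, MISS, MISS, MISS, VC-HIT]

#0 0x44→b8/s0 MISS; vc=[]
#1 0x41→b8/s0 L1-HIT; vc=[]
#2 0x192→b50/s2 MISS; vc=[]
#3 0x46→b8/s0 L1-HIT; vc=[]
#4 0xcd→b25/s1 MISS; vc=[]
#5 0x46→b8/s0 L1-HIT; vc=[]
#6 0x190→b50/s2 L1-HIT; vc=[]
#7 0xd4→b26/s2 MISS; vc=[50]
#8 0x43→b8/s0 L1-HIT; vc=[50]
#9 0x51→b10/s2 MISS; vc=[50,26]
#10 0x12f→b37/s5 MISS; vc=[50,26]
#11 0x51→b10/s2 L1-HIT; vc=[50,26]
#12 0x55→b10/s2 L1-HIT; vc=[50,26]
#13 0x46→b8/s0 L1-HIT; vc=[50,26]
#14 0xd2→b26/s2 VC-HIT; vc=[50,10]
#15 0x8c→b17/s1 MISS; vc=[50,10,25]
#16 0x69→b13/s5 MISS; vc=[50,10,25,37]
#17 0xae→b21/s5 MISS; vc=[10,25,37,13]
#18 0x6e→b13/s5 VC-HIT; vc=[10,25,37,21]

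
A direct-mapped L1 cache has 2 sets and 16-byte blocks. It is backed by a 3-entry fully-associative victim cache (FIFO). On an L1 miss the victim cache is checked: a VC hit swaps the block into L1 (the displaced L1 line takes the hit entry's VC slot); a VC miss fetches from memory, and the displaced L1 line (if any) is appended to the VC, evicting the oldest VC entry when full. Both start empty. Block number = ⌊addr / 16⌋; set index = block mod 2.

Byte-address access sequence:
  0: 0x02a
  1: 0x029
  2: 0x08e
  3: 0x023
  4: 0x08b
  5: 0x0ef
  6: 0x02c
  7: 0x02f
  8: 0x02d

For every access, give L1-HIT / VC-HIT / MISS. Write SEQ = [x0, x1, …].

SEQ = [MISS, L1-HIT, MISS, VC-HIT, VC-HIT, MISS, VC-HIT, L1-HIT, L1-HIT]

0: 0x2a (blk 2, set 0) → MISS  vc=[]
1: 0x29 (blk 2, set 0) → L1-HIT  vc=[]
2: 0x8e (blk 8, set 0) → MISS  vc=[2]
3: 0x23 (blk 2, set 0) → VC-HIT  vc=[8]
4: 0x8b (blk 8, set 0) → VC-HIT  vc=[2]
5: 0xef (blk 14, set 0) → MISS  vc=[2, 8]
6: 0x2c (blk 2, set 0) → VC-HIT  vc=[14, 8]
7: 0x2f (blk 2, set 0) → L1-HIT  vc=[14, 8]
8: 0x2d (blk 2, set 0) → L1-HIT  vc=[14, 8]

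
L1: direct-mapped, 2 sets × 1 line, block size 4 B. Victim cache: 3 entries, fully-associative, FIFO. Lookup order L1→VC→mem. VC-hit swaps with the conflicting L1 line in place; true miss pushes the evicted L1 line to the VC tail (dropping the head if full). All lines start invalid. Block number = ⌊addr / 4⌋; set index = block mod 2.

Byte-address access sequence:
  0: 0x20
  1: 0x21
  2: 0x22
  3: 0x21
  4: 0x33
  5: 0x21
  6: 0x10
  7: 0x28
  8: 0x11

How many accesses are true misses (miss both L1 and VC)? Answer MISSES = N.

MISSES = 4

0: 0x20 (blk 8, set 0) → MISS  vc=[]
1: 0x21 (blk 8, set 0) → L1-HIT  vc=[]
2: 0x22 (blk 8, set 0) → L1-HIT  vc=[]
3: 0x21 (blk 8, set 0) → L1-HIT  vc=[]
4: 0x33 (blk 12, set 0) → MISS  vc=[8]
5: 0x21 (blk 8, set 0) → VC-HIT  vc=[12]
6: 0x10 (blk 4, set 0) → MISS  vc=[12, 8]
7: 0x28 (blk 10, set 0) → MISS  vc=[12, 8, 4]
8: 0x11 (blk 4, set 0) → VC-HIT  vc=[12, 8, 10]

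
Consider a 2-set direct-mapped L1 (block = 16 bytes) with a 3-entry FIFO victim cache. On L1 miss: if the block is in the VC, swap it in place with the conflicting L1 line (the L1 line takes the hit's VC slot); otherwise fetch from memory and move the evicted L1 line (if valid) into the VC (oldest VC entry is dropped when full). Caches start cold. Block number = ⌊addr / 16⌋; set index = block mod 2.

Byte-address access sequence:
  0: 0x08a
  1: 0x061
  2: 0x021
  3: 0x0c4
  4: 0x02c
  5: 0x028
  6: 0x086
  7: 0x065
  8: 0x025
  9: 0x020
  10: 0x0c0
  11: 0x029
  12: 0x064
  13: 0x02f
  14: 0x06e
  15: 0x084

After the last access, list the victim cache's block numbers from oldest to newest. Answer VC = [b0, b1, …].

VC = [2, 6, 12]

  [0] addr=0x8a blk=8 s=0: MISS | VC []
  [1] addr=0x61 blk=6 s=0: MISS | VC [8]
  [2] addr=0x21 blk=2 s=0: MISS | VC [8, 6]
  [3] addr=0xc4 blk=12 s=0: MISS | VC [8, 6, 2]
  [4] addr=0x2c blk=2 s=0: VC-HIT | VC [8, 6, 12]
  [5] addr=0x28 blk=2 s=0: L1-HIT | VC [8, 6, 12]
  [6] addr=0x86 blk=8 s=0: VC-HIT | VC [2, 6, 12]
  [7] addr=0x65 blk=6 s=0: VC-HIT | VC [2, 8, 12]
  [8] addr=0x25 blk=2 s=0: VC-HIT | VC [6, 8, 12]
  [9] addr=0x20 blk=2 s=0: L1-HIT | VC [6, 8, 12]
  [10] addr=0xc0 blk=12 s=0: VC-HIT | VC [6, 8, 2]
  [11] addr=0x29 blk=2 s=0: VC-HIT | VC [6, 8, 12]
  [12] addr=0x64 blk=6 s=0: VC-HIT | VC [2, 8, 12]
  [13] addr=0x2f blk=2 s=0: VC-HIT | VC [6, 8, 12]
  [14] addr=0x6e blk=6 s=0: VC-HIT | VC [2, 8, 12]
  [15] addr=0x84 blk=8 s=0: VC-HIT | VC [2, 6, 12]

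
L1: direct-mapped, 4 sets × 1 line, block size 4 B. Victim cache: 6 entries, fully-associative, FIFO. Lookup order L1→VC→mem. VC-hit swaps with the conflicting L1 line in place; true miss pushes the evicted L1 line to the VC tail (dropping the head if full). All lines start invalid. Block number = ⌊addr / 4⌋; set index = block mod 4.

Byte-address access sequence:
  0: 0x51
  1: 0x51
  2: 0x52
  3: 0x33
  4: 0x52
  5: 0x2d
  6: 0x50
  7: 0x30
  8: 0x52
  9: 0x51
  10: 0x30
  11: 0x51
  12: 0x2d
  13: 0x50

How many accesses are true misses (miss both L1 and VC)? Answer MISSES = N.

0: 0x51 (blk 20, set 0) → MISS  vc=[]
1: 0x51 (blk 20, set 0) → L1-HIT  vc=[]
2: 0x52 (blk 20, set 0) → L1-HIT  vc=[]
3: 0x33 (blk 12, set 0) → MISS  vc=[20]
4: 0x52 (blk 20, set 0) → VC-HIT  vc=[12]
5: 0x2d (blk 11, set 3) → MISS  vc=[12]
6: 0x50 (blk 20, set 0) → L1-HIT  vc=[12]
7: 0x30 (blk 12, set 0) → VC-HIT  vc=[20]
8: 0x52 (blk 20, set 0) → VC-HIT  vc=[12]
9: 0x51 (blk 20, set 0) → L1-HIT  vc=[12]
10: 0x30 (blk 12, set 0) → VC-HIT  vc=[20]
11: 0x51 (blk 20, set 0) → VC-HIT  vc=[12]
12: 0x2d (blk 11, set 3) → L1-HIT  vc=[12]
13: 0x50 (blk 20, set 0) → L1-HIT  vc=[12]

MISSES = 3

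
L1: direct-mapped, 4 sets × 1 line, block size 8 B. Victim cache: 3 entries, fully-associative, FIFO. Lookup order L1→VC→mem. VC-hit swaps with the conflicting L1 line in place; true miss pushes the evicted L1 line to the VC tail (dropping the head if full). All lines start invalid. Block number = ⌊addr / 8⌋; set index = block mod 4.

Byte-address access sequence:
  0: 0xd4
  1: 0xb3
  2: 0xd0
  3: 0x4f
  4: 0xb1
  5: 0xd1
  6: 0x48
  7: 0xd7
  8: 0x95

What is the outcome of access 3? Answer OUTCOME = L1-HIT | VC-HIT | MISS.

OUTCOME = MISS

  [0] addr=0xd4 blk=26 s=2: MISS | VC []
  [1] addr=0xb3 blk=22 s=2: MISS | VC [26]
  [2] addr=0xd0 blk=26 s=2: VC-HIT | VC [22]
  [3] addr=0x4f blk=9 s=1: MISS | VC [22]
  [4] addr=0xb1 blk=22 s=2: VC-HIT | VC [26]
  [5] addr=0xd1 blk=26 s=2: VC-HIT | VC [22]
  [6] addr=0x48 blk=9 s=1: L1-HIT | VC [22]
  [7] addr=0xd7 blk=26 s=2: L1-HIT | VC [22]
  [8] addr=0x95 blk=18 s=2: MISS | VC [22, 26]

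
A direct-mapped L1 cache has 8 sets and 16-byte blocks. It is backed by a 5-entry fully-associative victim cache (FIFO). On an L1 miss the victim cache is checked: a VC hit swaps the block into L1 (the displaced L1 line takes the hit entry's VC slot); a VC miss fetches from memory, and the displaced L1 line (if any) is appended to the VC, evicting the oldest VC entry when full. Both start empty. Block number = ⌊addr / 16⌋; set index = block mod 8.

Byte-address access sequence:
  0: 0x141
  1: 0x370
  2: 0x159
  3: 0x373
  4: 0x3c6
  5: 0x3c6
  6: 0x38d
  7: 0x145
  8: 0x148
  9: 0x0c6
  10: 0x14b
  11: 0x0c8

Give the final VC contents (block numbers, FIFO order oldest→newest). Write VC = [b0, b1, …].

#0 0x141→b20/s4 MISS; vc=[]
#1 0x370→b55/s7 MISS; vc=[]
#2 0x159→b21/s5 MISS; vc=[]
#3 0x373→b55/s7 L1-HIT; vc=[]
#4 0x3c6→b60/s4 MISS; vc=[20]
#5 0x3c6→b60/s4 L1-HIT; vc=[20]
#6 0x38d→b56/s0 MISS; vc=[20]
#7 0x145→b20/s4 VC-HIT; vc=[60]
#8 0x148→b20/s4 L1-HIT; vc=[60]
#9 0xc6→b12/s4 MISS; vc=[60,20]
#10 0x14b→b20/s4 VC-HIT; vc=[60,12]
#11 0xc8→b12/s4 VC-HIT; vc=[60,20]

VC = [60, 20]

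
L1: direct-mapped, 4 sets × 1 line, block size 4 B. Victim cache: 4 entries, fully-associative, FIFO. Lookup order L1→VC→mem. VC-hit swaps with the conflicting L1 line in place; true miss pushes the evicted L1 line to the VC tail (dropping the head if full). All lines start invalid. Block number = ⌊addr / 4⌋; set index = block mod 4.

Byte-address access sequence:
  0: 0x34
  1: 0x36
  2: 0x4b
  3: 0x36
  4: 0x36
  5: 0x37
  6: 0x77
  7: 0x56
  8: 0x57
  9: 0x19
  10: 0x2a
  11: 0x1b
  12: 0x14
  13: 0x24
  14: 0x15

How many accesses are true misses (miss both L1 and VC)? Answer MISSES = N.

MISSES = 8

0: 0x34 (blk 13, set 1) → MISS  vc=[]
1: 0x36 (blk 13, set 1) → L1-HIT  vc=[]
2: 0x4b (blk 18, set 2) → MISS  vc=[]
3: 0x36 (blk 13, set 1) → L1-HIT  vc=[]
4: 0x36 (blk 13, set 1) → L1-HIT  vc=[]
5: 0x37 (blk 13, set 1) → L1-HIT  vc=[]
6: 0x77 (blk 29, set 1) → MISS  vc=[13]
7: 0x56 (blk 21, set 1) → MISS  vc=[13, 29]
8: 0x57 (blk 21, set 1) → L1-HIT  vc=[13, 29]
9: 0x19 (blk 6, set 2) → MISS  vc=[13, 29, 18]
10: 0x2a (blk 10, set 2) → MISS  vc=[13, 29, 18, 6]
11: 0x1b (blk 6, set 2) → VC-HIT  vc=[13, 29, 18, 10]
12: 0x14 (blk 5, set 1) → MISS  vc=[29, 18, 10, 21]
13: 0x24 (blk 9, set 1) → MISS  vc=[18, 10, 21, 5]
14: 0x15 (blk 5, set 1) → VC-HIT  vc=[18, 10, 21, 9]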